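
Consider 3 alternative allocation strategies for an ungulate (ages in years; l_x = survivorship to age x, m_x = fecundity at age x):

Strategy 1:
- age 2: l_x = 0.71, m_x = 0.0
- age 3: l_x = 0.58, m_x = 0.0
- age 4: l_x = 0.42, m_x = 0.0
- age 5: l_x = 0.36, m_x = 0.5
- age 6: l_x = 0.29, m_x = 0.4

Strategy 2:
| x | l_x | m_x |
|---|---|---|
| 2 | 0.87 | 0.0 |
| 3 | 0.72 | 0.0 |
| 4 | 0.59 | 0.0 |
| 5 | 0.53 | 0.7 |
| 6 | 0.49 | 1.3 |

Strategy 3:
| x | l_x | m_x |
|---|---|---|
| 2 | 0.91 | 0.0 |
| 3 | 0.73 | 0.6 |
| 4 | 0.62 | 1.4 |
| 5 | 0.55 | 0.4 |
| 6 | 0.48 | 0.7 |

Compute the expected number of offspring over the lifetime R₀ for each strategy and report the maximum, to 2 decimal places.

1.86

Strategy 1: R₀ = 0.71×0.0 + 0.58×0.0 + 0.42×0.0 + 0.36×0.5 + 0.29×0.4 = 0.2960
Strategy 2: R₀ = 0.87×0.0 + 0.72×0.0 + 0.59×0.0 + 0.53×0.7 + 0.49×1.3 = 1.0080
Strategy 3: R₀ = 0.91×0.0 + 0.73×0.6 + 0.62×1.4 + 0.55×0.4 + 0.48×0.7 = 1.8620
Highest R₀: strategy 3 with 1.8620.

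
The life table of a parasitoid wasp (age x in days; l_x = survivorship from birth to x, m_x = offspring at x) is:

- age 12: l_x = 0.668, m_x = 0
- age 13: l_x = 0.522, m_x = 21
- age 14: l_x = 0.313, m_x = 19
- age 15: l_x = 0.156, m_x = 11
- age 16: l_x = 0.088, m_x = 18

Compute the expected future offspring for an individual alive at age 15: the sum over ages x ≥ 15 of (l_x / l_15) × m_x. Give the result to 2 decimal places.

l_15 = 0.156. Conditional survival from age 15 to x is l_x / l_15.
  x=15: (0.156/0.156) × 11 = 11.0000
  x=16: (0.088/0.156) × 18 = 10.1538
Sum = 11.0000 + 10.1538 = 21.1538

21.15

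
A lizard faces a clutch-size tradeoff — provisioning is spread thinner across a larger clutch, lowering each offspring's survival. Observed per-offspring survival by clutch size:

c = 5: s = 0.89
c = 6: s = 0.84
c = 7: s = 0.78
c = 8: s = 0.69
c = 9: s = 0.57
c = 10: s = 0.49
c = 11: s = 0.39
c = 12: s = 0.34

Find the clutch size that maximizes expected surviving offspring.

Expected surviving offspring = c × s(c):
  c=5: 5 × 0.89 = 4.450
  c=6: 6 × 0.84 = 5.040
  c=7: 7 × 0.78 = 5.460
  c=8: 8 × 0.69 = 5.520
  c=9: 9 × 0.57 = 5.130
  c=10: 10 × 0.49 = 4.900
  c=11: 11 × 0.39 = 4.290
  c=12: 12 × 0.34 = 4.080
Maximum at c = 8 (5.520 surviving offspring).

8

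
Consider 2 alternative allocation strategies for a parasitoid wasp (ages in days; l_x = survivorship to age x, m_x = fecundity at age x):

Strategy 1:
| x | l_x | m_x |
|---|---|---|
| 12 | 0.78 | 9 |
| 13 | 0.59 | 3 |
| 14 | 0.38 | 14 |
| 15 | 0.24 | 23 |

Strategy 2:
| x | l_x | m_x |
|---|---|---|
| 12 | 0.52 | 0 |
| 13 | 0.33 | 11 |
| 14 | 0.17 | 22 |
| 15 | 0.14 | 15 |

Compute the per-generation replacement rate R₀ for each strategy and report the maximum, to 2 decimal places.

19.63

Strategy 1: R₀ = 0.78×9 + 0.59×3 + 0.38×14 + 0.24×23 = 19.6300
Strategy 2: R₀ = 0.52×0 + 0.33×11 + 0.17×22 + 0.14×15 = 9.4700
Highest R₀: strategy 1 with 19.6300.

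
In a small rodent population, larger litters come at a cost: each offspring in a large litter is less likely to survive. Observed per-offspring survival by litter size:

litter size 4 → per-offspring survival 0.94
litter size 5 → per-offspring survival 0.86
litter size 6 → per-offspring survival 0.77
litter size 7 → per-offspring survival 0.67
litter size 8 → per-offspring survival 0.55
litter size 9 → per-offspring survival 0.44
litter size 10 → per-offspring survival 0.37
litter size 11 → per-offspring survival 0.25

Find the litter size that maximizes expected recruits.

Expected recruits = c × s(c):
  c=4: 4 × 0.94 = 3.760
  c=5: 5 × 0.86 = 4.300
  c=6: 6 × 0.77 = 4.620
  c=7: 7 × 0.67 = 4.690
  c=8: 8 × 0.55 = 4.400
  c=9: 9 × 0.44 = 3.960
  c=10: 10 × 0.37 = 3.700
  c=11: 11 × 0.25 = 2.750
Maximum at c = 7 (4.690 recruits).

7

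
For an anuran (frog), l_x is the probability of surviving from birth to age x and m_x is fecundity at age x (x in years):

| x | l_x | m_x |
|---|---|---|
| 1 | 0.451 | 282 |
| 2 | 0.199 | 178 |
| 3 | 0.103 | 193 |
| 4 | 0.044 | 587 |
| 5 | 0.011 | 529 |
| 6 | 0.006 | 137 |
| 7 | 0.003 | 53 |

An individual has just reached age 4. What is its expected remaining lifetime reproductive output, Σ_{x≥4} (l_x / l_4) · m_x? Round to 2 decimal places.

l_4 = 0.044. Conditional survival from age 4 to x is l_x / l_4.
  x=4: (0.044/0.044) × 587 = 587.0000
  x=5: (0.011/0.044) × 529 = 132.2500
  x=6: (0.006/0.044) × 137 = 18.6818
  x=7: (0.003/0.044) × 53 = 3.6136
Sum = 587.0000 + 132.2500 + 18.6818 + 3.6136 = 741.5455

741.55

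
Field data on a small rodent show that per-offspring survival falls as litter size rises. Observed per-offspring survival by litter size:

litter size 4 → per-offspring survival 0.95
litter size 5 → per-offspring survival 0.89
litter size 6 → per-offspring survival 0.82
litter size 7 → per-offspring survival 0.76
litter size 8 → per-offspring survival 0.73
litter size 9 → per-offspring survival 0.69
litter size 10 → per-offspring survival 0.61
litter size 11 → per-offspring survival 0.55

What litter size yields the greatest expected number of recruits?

Expected recruits = c × s(c):
  c=4: 4 × 0.95 = 3.800
  c=5: 5 × 0.89 = 4.450
  c=6: 6 × 0.82 = 4.920
  c=7: 7 × 0.76 = 5.320
  c=8: 8 × 0.73 = 5.840
  c=9: 9 × 0.69 = 6.210
  c=10: 10 × 0.61 = 6.100
  c=11: 11 × 0.55 = 6.050
Maximum at c = 9 (6.210 recruits).

9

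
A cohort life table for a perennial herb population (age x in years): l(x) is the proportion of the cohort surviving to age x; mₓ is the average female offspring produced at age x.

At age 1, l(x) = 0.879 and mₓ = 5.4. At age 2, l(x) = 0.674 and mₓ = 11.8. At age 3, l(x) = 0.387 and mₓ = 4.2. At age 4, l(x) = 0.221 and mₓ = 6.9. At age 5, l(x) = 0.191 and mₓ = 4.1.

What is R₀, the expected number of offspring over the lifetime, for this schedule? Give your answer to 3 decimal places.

16.633

R₀ = Σ l(x) mₓ:
  age 1: 0.879 × 5.4 = 4.7466
  age 2: 0.674 × 11.8 = 7.9532
  age 3: 0.387 × 4.2 = 1.6254
  age 4: 0.221 × 6.9 = 1.5249
  age 5: 0.191 × 4.1 = 0.7831
R₀ = 4.7466 + 7.9532 + 1.6254 + 1.5249 + 0.7831 = 16.6332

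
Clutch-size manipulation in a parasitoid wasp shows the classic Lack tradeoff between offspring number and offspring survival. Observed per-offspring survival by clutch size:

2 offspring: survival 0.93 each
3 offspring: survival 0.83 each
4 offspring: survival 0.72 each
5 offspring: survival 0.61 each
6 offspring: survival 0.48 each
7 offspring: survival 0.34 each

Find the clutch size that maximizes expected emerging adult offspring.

Expected emerging adult offspring = c × s(c):
  c=2: 2 × 0.93 = 1.860
  c=3: 3 × 0.83 = 2.490
  c=4: 4 × 0.72 = 2.880
  c=5: 5 × 0.61 = 3.050
  c=6: 6 × 0.48 = 2.880
  c=7: 7 × 0.34 = 2.380
Maximum at c = 5 (3.050 emerging adult offspring).

5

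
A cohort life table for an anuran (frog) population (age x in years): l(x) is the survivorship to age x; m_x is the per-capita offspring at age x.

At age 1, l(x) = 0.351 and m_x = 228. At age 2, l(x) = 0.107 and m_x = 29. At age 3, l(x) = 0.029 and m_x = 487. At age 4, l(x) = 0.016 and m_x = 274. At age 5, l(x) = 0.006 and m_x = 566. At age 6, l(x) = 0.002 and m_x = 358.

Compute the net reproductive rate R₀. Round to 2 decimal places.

105.75

R₀ = Σ l(x) m_x:
  age 1: 0.351 × 228 = 80.0280
  age 2: 0.107 × 29 = 3.1030
  age 3: 0.029 × 487 = 14.1230
  age 4: 0.016 × 274 = 4.3840
  age 5: 0.006 × 566 = 3.3960
  age 6: 0.002 × 358 = 0.7160
R₀ = 80.0280 + 3.1030 + 14.1230 + 4.3840 + 3.3960 + 0.7160 = 105.7500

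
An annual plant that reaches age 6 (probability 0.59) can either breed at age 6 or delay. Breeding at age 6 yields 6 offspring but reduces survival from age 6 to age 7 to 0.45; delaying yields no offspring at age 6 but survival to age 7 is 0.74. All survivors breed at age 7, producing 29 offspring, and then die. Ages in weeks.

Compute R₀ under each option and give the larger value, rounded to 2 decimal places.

breed at age 6: R₀ = 0.59 × (6 + 0.45 × 29) = 0.59 × 19.0500 = 11.2395
delay to age 7: R₀ = 0.59 × (0.74 × 29) = 0.59 × 21.4600 = 12.6614
Higher: delay to age 7 (12.6614).

12.66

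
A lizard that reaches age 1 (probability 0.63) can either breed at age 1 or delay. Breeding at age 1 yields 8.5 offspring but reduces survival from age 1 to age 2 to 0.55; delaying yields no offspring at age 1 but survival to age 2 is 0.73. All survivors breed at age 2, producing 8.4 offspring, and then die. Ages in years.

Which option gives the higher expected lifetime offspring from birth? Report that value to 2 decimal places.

breed at age 1: R₀ = 0.63 × (8.5 + 0.55 × 8.4) = 0.63 × 13.1200 = 8.2656
delay to age 2: R₀ = 0.63 × (0.73 × 8.4) = 0.63 × 6.1320 = 3.8632
Higher: breed at age 1 (8.2656).

8.27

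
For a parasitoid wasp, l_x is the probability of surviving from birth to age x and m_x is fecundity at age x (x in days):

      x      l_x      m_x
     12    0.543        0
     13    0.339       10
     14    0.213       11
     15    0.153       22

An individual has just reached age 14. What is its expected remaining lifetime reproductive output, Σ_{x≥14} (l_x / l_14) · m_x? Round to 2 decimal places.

26.80

l_14 = 0.213. Conditional survival from age 14 to x is l_x / l_14.
  x=14: (0.213/0.213) × 11 = 11.0000
  x=15: (0.153/0.213) × 22 = 15.8028
Sum = 11.0000 + 15.8028 = 26.8028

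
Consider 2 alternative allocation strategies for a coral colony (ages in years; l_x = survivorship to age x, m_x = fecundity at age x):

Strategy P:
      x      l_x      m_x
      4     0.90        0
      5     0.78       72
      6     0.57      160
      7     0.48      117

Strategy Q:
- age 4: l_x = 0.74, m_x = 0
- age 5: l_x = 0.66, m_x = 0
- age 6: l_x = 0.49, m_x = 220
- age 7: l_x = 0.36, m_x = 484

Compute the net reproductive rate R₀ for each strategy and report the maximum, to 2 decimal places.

282.04

Strategy P: R₀ = 0.90×0 + 0.78×72 + 0.57×160 + 0.48×117 = 203.5200
Strategy Q: R₀ = 0.74×0 + 0.66×0 + 0.49×220 + 0.36×484 = 282.0400
Highest R₀: strategy Q with 282.0400.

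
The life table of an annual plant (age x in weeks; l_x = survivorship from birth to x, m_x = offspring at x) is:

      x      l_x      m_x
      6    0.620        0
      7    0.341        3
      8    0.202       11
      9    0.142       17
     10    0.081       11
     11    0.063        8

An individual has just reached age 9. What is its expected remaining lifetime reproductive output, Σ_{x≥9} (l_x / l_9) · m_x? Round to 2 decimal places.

l_9 = 0.142. Conditional survival from age 9 to x is l_x / l_9.
  x=9: (0.142/0.142) × 17 = 17.0000
  x=10: (0.081/0.142) × 11 = 6.2746
  x=11: (0.063/0.142) × 8 = 3.5493
Sum = 17.0000 + 6.2746 + 3.5493 = 26.8239

26.82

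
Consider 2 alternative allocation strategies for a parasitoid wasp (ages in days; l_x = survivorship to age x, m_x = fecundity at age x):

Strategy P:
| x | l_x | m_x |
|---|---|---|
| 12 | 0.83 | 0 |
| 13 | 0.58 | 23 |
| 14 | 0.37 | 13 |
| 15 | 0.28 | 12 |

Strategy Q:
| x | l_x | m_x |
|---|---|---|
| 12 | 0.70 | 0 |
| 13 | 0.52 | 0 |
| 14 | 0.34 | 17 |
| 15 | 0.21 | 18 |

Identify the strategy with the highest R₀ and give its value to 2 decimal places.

Strategy P: R₀ = 0.83×0 + 0.58×23 + 0.37×13 + 0.28×12 = 21.5100
Strategy Q: R₀ = 0.70×0 + 0.52×0 + 0.34×17 + 0.21×18 = 9.5600
Highest R₀: strategy P with 21.5100.

21.51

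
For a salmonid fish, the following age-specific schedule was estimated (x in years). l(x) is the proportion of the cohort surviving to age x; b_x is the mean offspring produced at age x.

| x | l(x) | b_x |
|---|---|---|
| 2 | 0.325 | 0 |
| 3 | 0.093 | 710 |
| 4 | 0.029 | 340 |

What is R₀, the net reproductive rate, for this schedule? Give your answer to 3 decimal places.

75.890

R₀ = Σ l(x) b_x:
  age 2: 0.325 × 0 = 0.0000
  age 3: 0.093 × 710 = 66.0300
  age 4: 0.029 × 340 = 9.8600
R₀ = 0.0000 + 66.0300 + 9.8600 = 75.8900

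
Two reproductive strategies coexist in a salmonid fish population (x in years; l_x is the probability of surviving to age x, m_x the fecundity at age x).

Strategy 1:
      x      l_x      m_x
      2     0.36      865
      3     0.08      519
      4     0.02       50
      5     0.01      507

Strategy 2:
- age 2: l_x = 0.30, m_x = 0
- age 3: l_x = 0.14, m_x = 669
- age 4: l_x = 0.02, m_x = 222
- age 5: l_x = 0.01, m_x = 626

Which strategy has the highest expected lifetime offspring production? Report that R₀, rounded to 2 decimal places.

358.99

Strategy 1: R₀ = 0.36×865 + 0.08×519 + 0.02×50 + 0.01×507 = 358.9900
Strategy 2: R₀ = 0.30×0 + 0.14×669 + 0.02×222 + 0.01×626 = 104.3600
Highest R₀: strategy 1 with 358.9900.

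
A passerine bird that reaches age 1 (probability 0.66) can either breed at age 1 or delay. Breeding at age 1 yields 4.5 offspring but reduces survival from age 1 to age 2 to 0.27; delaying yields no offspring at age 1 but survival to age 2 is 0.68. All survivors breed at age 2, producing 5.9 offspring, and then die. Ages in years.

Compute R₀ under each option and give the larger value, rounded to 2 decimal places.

breed at age 1: R₀ = 0.66 × (4.5 + 0.27 × 5.9) = 0.66 × 6.0930 = 4.0214
delay to age 2: R₀ = 0.66 × (0.68 × 5.9) = 0.66 × 4.0120 = 2.6479
Higher: breed at age 1 (4.0214).

4.02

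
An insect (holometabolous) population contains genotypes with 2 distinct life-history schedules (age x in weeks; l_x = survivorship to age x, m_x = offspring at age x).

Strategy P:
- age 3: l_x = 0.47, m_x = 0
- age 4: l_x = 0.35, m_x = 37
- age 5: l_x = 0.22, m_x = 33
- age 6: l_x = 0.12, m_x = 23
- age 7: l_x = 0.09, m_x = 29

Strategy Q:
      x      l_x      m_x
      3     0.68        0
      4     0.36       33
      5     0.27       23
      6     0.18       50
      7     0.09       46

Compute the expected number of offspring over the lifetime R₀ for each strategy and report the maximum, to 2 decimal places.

Strategy P: R₀ = 0.47×0 + 0.35×37 + 0.22×33 + 0.12×23 + 0.09×29 = 25.5800
Strategy Q: R₀ = 0.68×0 + 0.36×33 + 0.27×23 + 0.18×50 + 0.09×46 = 31.2300
Highest R₀: strategy Q with 31.2300.

31.23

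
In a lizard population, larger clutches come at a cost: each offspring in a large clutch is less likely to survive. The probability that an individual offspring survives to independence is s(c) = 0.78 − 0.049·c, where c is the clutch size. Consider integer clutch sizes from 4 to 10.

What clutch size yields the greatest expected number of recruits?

8

Expected recruits = c × s(c):
  c=4: 4 × 0.584 = 2.336
  c=5: 5 × 0.535 = 2.675
  c=6: 6 × 0.486 = 2.916
  c=7: 7 × 0.437 = 3.059
  c=8: 8 × 0.388 = 3.104
  c=9: 9 × 0.339 = 3.051
  c=10: 10 × 0.290 = 2.900
Maximum at c = 8 (3.104 recruits).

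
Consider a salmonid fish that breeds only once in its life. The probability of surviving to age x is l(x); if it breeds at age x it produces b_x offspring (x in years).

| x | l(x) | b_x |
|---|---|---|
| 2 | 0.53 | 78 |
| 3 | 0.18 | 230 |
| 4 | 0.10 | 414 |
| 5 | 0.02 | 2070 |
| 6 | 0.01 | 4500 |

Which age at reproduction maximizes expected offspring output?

6

Expected offspring if breeding at age x = l(x) × b_x:
  age 2: 0.53 × 78 = 41.340
  age 3: 0.18 × 230 = 41.400
  age 4: 0.10 × 414 = 41.400
  age 5: 0.02 × 2070 = 41.400
  age 6: 0.01 × 4500 = 45.000
Maximum at age 6 (45.000).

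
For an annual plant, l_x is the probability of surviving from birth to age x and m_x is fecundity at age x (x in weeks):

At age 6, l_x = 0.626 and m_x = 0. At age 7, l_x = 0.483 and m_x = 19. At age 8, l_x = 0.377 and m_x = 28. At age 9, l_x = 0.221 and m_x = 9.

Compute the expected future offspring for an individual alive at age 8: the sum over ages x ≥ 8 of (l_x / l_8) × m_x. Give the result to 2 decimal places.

l_8 = 0.377. Conditional survival from age 8 to x is l_x / l_8.
  x=8: (0.377/0.377) × 28 = 28.0000
  x=9: (0.221/0.377) × 9 = 5.2759
Sum = 28.0000 + 5.2759 = 33.2759

33.28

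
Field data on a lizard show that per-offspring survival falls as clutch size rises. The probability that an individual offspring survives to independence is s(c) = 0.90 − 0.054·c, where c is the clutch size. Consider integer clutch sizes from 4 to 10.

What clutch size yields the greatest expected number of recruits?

8

Expected recruits = c × s(c):
  c=4: 4 × 0.684 = 2.736
  c=5: 5 × 0.630 = 3.150
  c=6: 6 × 0.576 = 3.456
  c=7: 7 × 0.522 = 3.654
  c=8: 8 × 0.468 = 3.744
  c=9: 9 × 0.414 = 3.726
  c=10: 10 × 0.360 = 3.600
Maximum at c = 8 (3.744 recruits).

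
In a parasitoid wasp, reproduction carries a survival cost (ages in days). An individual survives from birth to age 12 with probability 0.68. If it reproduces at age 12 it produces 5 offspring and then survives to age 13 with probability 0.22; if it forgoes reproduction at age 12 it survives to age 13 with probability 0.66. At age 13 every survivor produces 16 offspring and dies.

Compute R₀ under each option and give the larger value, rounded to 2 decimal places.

7.18

breed at age 12: R₀ = 0.68 × (5 + 0.22 × 16) = 0.68 × 8.5200 = 5.7936
delay to age 13: R₀ = 0.68 × (0.66 × 16) = 0.68 × 10.5600 = 7.1808
Higher: delay to age 13 (7.1808).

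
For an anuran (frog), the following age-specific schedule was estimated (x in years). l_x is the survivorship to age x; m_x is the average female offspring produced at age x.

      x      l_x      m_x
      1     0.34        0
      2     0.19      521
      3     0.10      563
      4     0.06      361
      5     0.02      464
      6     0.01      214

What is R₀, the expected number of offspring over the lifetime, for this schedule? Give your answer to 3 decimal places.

R₀ = Σ l_x m_x:
  age 1: 0.34 × 0 = 0.0000
  age 2: 0.19 × 521 = 98.9900
  age 3: 0.10 × 563 = 56.3000
  age 4: 0.06 × 361 = 21.6600
  age 5: 0.02 × 464 = 9.2800
  age 6: 0.01 × 214 = 2.1400
R₀ = 0.0000 + 98.9900 + 56.3000 + 21.6600 + 9.2800 + 2.1400 = 188.3700

188.370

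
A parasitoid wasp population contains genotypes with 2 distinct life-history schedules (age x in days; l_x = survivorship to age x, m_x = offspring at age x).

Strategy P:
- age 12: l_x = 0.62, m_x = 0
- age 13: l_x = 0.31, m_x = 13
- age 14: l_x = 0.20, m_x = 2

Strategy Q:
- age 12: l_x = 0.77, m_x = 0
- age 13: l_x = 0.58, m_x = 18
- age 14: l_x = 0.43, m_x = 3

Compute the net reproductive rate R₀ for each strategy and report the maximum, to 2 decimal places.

Strategy P: R₀ = 0.62×0 + 0.31×13 + 0.20×2 = 4.4300
Strategy Q: R₀ = 0.77×0 + 0.58×18 + 0.43×3 = 11.7300
Highest R₀: strategy Q with 11.7300.

11.73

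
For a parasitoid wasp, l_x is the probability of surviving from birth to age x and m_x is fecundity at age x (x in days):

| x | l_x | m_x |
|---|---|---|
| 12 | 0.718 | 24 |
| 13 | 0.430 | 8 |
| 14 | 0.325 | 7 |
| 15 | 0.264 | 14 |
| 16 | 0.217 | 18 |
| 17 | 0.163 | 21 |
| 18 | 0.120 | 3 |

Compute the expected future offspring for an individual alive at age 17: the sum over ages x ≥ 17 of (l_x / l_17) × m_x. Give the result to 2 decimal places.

l_17 = 0.163. Conditional survival from age 17 to x is l_x / l_17.
  x=17: (0.163/0.163) × 21 = 21.0000
  x=18: (0.120/0.163) × 3 = 2.2086
Sum = 21.0000 + 2.2086 = 23.2086

23.21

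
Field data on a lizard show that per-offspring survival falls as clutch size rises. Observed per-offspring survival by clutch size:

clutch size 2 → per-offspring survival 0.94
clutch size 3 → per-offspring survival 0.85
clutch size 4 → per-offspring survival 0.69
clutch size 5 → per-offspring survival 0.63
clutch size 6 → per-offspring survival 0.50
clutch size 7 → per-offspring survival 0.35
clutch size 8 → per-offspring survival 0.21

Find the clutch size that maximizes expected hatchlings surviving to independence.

Expected hatchlings surviving to independence = c × s(c):
  c=2: 2 × 0.94 = 1.880
  c=3: 3 × 0.85 = 2.550
  c=4: 4 × 0.69 = 2.760
  c=5: 5 × 0.63 = 3.150
  c=6: 6 × 0.50 = 3.000
  c=7: 7 × 0.35 = 2.450
  c=8: 8 × 0.21 = 1.680
Maximum at c = 5 (3.150 hatchlings surviving to independence).

5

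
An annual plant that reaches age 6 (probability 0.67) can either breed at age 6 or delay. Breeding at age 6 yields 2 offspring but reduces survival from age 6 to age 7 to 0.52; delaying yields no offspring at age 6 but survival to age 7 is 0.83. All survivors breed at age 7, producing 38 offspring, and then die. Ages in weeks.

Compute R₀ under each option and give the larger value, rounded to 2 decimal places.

21.13

breed at age 6: R₀ = 0.67 × (2 + 0.52 × 38) = 0.67 × 21.7600 = 14.5792
delay to age 7: R₀ = 0.67 × (0.83 × 38) = 0.67 × 31.5400 = 21.1318
Higher: delay to age 7 (21.1318).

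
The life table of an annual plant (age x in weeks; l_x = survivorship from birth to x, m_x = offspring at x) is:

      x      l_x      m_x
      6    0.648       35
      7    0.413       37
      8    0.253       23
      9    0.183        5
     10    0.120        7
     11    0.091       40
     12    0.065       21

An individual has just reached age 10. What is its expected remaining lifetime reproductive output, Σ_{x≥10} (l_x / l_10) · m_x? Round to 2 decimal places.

48.71

l_10 = 0.120. Conditional survival from age 10 to x is l_x / l_10.
  x=10: (0.120/0.120) × 7 = 7.0000
  x=11: (0.091/0.120) × 40 = 30.3333
  x=12: (0.065/0.120) × 21 = 11.3750
Sum = 7.0000 + 30.3333 + 11.3750 = 48.7083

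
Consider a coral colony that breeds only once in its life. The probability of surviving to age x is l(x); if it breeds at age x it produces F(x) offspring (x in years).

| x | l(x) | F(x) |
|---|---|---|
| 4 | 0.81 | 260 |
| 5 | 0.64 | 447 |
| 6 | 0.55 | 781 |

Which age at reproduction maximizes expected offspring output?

6

Expected offspring if breeding at age x = l(x) × F(x):
  age 4: 0.81 × 260 = 210.600
  age 5: 0.64 × 447 = 286.080
  age 6: 0.55 × 781 = 429.550
Maximum at age 6 (429.550).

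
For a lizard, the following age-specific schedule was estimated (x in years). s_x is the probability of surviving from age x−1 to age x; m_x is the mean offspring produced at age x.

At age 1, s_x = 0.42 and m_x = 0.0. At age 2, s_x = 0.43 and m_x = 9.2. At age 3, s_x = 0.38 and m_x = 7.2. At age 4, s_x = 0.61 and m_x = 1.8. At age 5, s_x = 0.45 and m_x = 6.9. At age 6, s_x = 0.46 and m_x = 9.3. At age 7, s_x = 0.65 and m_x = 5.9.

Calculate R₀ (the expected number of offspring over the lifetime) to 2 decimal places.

2.47

Survivorship from birth: l_x = s_1·s_2·…·s_x.
  l_1 = 0.42000
  l_2 = 0.18060
  l_3 = 0.06863
  l_4 = 0.04186
  l_5 = 0.01884
  l_6 = 0.00867
  l_7 = 0.00563
R₀ = Σ l_x m_x:
  age 1: 0.42000 × 0.0 = 0.0000
  age 2: 0.18060 × 9.2 = 1.6615
  age 3: 0.06863 × 7.2 = 0.4941
  age 4: 0.04186 × 1.8 = 0.0753
  age 5: 0.01884 × 6.9 = 0.1300
  age 6: 0.00867 × 9.3 = 0.0806
  age 7: 0.00563 × 5.9 = 0.0332
R₀ = 0.0000 + 1.6615 + 0.4941 + 0.0753 + 0.1300 + 0.0806 + 0.0332 = 2.4748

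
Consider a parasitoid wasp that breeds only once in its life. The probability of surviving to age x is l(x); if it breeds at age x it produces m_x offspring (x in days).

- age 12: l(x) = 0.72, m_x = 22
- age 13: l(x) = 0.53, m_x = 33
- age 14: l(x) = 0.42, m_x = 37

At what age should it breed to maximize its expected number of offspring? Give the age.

13

Expected offspring if breeding at age x = l(x) × m_x:
  age 12: 0.72 × 22 = 15.840
  age 13: 0.53 × 33 = 17.490
  age 14: 0.42 × 37 = 15.540
Maximum at age 13 (17.490).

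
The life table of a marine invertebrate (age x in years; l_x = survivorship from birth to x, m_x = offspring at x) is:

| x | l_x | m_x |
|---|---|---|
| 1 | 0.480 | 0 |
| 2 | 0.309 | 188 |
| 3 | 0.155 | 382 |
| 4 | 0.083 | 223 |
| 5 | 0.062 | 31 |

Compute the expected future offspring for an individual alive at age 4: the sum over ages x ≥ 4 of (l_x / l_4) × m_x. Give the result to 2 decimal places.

246.16

l_4 = 0.083. Conditional survival from age 4 to x is l_x / l_4.
  x=4: (0.083/0.083) × 223 = 223.0000
  x=5: (0.062/0.083) × 31 = 23.1566
Sum = 223.0000 + 23.1566 = 246.1566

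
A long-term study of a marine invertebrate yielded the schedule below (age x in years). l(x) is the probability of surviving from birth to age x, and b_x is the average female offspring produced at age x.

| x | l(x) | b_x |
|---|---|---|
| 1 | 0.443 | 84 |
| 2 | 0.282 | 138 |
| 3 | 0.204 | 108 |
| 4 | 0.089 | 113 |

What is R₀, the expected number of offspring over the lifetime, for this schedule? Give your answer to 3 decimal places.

R₀ = Σ l(x) b_x:
  age 1: 0.443 × 84 = 37.2120
  age 2: 0.282 × 138 = 38.9160
  age 3: 0.204 × 108 = 22.0320
  age 4: 0.089 × 113 = 10.0570
R₀ = 37.2120 + 38.9160 + 22.0320 + 10.0570 = 108.2170

108.217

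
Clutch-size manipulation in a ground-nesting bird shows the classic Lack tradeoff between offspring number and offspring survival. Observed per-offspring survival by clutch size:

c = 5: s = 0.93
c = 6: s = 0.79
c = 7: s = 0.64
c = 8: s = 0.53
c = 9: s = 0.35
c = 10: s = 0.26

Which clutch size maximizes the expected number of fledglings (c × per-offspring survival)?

6

Expected fledglings = c × s(c):
  c=5: 5 × 0.93 = 4.650
  c=6: 6 × 0.79 = 4.740
  c=7: 7 × 0.64 = 4.480
  c=8: 8 × 0.53 = 4.240
  c=9: 9 × 0.35 = 3.150
  c=10: 10 × 0.26 = 2.600
Maximum at c = 6 (4.740 fledglings).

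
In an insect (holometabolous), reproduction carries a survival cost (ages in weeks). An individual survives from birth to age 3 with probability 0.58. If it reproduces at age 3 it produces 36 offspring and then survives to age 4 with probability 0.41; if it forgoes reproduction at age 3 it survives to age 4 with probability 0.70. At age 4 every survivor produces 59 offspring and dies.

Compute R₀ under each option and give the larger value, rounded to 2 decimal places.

breed at age 3: R₀ = 0.58 × (36 + 0.41 × 59) = 0.58 × 60.1900 = 34.9102
delay to age 4: R₀ = 0.58 × (0.70 × 59) = 0.58 × 41.3000 = 23.9540
Higher: breed at age 3 (34.9102).

34.91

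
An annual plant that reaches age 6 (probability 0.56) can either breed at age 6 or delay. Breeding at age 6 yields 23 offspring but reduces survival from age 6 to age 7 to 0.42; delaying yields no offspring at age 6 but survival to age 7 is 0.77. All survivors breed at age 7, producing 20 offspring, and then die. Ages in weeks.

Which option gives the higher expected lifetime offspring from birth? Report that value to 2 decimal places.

breed at age 6: R₀ = 0.56 × (23 + 0.42 × 20) = 0.56 × 31.4000 = 17.5840
delay to age 7: R₀ = 0.56 × (0.77 × 20) = 0.56 × 15.4000 = 8.6240
Higher: breed at age 6 (17.5840).

17.58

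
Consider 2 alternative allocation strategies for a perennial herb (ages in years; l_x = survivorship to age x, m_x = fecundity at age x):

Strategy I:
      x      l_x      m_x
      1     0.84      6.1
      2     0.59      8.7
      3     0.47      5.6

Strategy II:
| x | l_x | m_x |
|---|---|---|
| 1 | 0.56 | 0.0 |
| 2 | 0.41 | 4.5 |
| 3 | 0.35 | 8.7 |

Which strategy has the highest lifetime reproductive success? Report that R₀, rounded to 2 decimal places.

12.89

Strategy I: R₀ = 0.84×6.1 + 0.59×8.7 + 0.47×5.6 = 12.8890
Strategy II: R₀ = 0.56×0.0 + 0.41×4.5 + 0.35×8.7 = 4.8900
Highest R₀: strategy I with 12.8890.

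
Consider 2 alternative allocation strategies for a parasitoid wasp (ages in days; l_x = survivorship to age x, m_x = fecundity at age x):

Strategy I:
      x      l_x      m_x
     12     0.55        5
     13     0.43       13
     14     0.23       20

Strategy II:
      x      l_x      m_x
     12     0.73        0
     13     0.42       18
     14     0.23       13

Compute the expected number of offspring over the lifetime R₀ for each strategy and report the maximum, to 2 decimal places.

Strategy I: R₀ = 0.55×5 + 0.43×13 + 0.23×20 = 12.9400
Strategy II: R₀ = 0.73×0 + 0.42×18 + 0.23×13 = 10.5500
Highest R₀: strategy I with 12.9400.

12.94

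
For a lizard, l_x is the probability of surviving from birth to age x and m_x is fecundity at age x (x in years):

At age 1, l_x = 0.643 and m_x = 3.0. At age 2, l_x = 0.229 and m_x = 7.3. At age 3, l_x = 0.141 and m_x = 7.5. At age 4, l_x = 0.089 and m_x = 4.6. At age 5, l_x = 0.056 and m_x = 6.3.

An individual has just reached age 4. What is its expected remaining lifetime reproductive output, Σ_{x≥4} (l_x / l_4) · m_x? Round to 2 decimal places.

8.56

l_4 = 0.089. Conditional survival from age 4 to x is l_x / l_4.
  x=4: (0.089/0.089) × 4.6 = 4.6000
  x=5: (0.056/0.089) × 6.3 = 3.9640
Sum = 4.6000 + 3.9640 = 8.5640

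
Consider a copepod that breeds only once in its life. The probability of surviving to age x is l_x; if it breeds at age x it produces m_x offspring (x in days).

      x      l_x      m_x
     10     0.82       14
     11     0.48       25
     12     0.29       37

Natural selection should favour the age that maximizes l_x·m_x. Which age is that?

Expected offspring if breeding at age x = l_x × m_x:
  age 10: 0.82 × 14 = 11.480
  age 11: 0.48 × 25 = 12.000
  age 12: 0.29 × 37 = 10.730
Maximum at age 11 (12.000).

11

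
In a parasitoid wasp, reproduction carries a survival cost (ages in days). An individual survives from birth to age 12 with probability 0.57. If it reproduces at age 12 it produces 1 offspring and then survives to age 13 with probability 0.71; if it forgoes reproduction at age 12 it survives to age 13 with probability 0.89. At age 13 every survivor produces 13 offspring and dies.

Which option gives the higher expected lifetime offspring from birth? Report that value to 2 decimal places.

6.59

breed at age 12: R₀ = 0.57 × (1 + 0.71 × 13) = 0.57 × 10.2300 = 5.8311
delay to age 13: R₀ = 0.57 × (0.89 × 13) = 0.57 × 11.5700 = 6.5949
Higher: delay to age 13 (6.5949).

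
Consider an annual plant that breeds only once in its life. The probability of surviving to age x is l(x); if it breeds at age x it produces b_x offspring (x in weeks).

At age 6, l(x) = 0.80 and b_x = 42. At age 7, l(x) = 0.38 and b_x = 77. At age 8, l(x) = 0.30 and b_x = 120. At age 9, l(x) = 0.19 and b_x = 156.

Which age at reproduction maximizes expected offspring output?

Expected offspring if breeding at age x = l(x) × b_x:
  age 6: 0.80 × 42 = 33.600
  age 7: 0.38 × 77 = 29.260
  age 8: 0.30 × 120 = 36.000
  age 9: 0.19 × 156 = 29.640
Maximum at age 8 (36.000).

8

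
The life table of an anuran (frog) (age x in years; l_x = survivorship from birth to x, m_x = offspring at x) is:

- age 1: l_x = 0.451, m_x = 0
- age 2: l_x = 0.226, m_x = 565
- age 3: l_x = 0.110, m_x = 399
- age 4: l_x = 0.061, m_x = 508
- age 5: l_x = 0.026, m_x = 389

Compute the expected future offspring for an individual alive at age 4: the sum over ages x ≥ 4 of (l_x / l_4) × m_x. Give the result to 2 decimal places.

l_4 = 0.061. Conditional survival from age 4 to x is l_x / l_4.
  x=4: (0.061/0.061) × 508 = 508.0000
  x=5: (0.026/0.061) × 389 = 165.8033
Sum = 508.0000 + 165.8033 = 673.8033

673.80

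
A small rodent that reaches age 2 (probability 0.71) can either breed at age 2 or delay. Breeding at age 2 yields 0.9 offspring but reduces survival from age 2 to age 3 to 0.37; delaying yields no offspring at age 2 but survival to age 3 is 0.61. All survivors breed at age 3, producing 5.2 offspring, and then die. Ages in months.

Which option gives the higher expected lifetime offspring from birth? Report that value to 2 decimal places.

2.25

breed at age 2: R₀ = 0.71 × (0.9 + 0.37 × 5.2) = 0.71 × 2.8240 = 2.0050
delay to age 3: R₀ = 0.71 × (0.61 × 5.2) = 0.71 × 3.1720 = 2.2521
Higher: delay to age 3 (2.2521).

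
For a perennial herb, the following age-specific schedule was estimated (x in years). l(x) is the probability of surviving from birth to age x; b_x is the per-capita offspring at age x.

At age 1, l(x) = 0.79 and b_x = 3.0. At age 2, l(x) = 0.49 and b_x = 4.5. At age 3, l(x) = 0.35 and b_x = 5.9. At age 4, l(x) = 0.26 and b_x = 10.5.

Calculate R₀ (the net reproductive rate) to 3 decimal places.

9.370

R₀ = Σ l(x) b_x:
  age 1: 0.79 × 3.0 = 2.3700
  age 2: 0.49 × 4.5 = 2.2050
  age 3: 0.35 × 5.9 = 2.0650
  age 4: 0.26 × 10.5 = 2.7300
R₀ = 2.3700 + 2.2050 + 2.0650 + 2.7300 = 9.3700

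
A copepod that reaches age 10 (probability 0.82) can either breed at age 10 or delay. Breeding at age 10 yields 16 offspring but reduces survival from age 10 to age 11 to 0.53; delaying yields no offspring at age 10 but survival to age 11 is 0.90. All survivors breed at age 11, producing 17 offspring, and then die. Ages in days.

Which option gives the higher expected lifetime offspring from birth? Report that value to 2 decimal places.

breed at age 10: R₀ = 0.82 × (16 + 0.53 × 17) = 0.82 × 25.0100 = 20.5082
delay to age 11: R₀ = 0.82 × (0.90 × 17) = 0.82 × 15.3000 = 12.5460
Higher: breed at age 10 (20.5082).

20.51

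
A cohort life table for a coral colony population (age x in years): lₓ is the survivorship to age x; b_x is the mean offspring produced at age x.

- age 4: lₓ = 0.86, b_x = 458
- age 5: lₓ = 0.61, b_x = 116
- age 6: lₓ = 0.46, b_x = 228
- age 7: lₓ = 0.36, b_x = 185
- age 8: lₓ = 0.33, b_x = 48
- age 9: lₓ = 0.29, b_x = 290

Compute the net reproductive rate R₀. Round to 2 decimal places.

736.06

R₀ = Σ lₓ b_x:
  age 4: 0.86 × 458 = 393.8800
  age 5: 0.61 × 116 = 70.7600
  age 6: 0.46 × 228 = 104.8800
  age 7: 0.36 × 185 = 66.6000
  age 8: 0.33 × 48 = 15.8400
  age 9: 0.29 × 290 = 84.1000
R₀ = 393.8800 + 70.7600 + 104.8800 + 66.6000 + 15.8400 + 84.1000 = 736.0600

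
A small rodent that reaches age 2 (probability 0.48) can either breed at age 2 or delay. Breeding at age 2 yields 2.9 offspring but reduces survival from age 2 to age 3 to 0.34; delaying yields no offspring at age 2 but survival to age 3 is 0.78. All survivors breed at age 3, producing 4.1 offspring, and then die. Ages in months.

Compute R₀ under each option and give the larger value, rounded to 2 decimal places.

breed at age 2: R₀ = 0.48 × (2.9 + 0.34 × 4.1) = 0.48 × 4.2940 = 2.0611
delay to age 3: R₀ = 0.48 × (0.78 × 4.1) = 0.48 × 3.1980 = 1.5350
Higher: breed at age 2 (2.0611).

2.06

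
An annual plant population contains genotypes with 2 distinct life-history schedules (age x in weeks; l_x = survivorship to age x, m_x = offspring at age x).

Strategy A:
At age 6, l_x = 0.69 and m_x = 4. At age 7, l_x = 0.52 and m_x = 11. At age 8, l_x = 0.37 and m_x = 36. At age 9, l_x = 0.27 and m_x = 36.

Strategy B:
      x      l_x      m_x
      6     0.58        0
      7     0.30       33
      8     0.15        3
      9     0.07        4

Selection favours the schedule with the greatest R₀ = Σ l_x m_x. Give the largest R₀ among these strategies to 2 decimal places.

Strategy A: R₀ = 0.69×4 + 0.52×11 + 0.37×36 + 0.27×36 = 31.5200
Strategy B: R₀ = 0.58×0 + 0.30×33 + 0.15×3 + 0.07×4 = 10.6300
Highest R₀: strategy A with 31.5200.

31.52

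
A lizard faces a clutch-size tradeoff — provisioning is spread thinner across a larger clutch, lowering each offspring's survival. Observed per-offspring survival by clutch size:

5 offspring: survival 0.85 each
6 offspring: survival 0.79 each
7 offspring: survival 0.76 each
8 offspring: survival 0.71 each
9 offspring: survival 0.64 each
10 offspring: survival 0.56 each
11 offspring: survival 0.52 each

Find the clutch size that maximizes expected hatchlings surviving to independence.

Expected hatchlings surviving to independence = c × s(c):
  c=5: 5 × 0.85 = 4.250
  c=6: 6 × 0.79 = 4.740
  c=7: 7 × 0.76 = 5.320
  c=8: 8 × 0.71 = 5.680
  c=9: 9 × 0.64 = 5.760
  c=10: 10 × 0.56 = 5.600
  c=11: 11 × 0.52 = 5.720
Maximum at c = 9 (5.760 hatchlings surviving to independence).

9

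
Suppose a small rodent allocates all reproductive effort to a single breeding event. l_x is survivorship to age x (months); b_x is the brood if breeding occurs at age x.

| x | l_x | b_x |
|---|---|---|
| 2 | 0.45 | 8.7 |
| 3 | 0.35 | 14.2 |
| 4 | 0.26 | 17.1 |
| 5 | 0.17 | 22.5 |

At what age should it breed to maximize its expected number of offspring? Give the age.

3

Expected offspring if breeding at age x = l_x × b_x:
  age 2: 0.45 × 8.7 = 3.915
  age 3: 0.35 × 14.2 = 4.970
  age 4: 0.26 × 17.1 = 4.446
  age 5: 0.17 × 22.5 = 3.825
Maximum at age 3 (4.970).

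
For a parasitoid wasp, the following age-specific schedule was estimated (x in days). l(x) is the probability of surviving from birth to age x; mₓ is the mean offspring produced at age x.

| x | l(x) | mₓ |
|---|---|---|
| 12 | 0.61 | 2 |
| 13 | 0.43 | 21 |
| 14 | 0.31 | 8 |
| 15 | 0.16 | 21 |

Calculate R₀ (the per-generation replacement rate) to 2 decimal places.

16.09

R₀ = Σ l(x) mₓ:
  age 12: 0.61 × 2 = 1.2200
  age 13: 0.43 × 21 = 9.0300
  age 14: 0.31 × 8 = 2.4800
  age 15: 0.16 × 21 = 3.3600
R₀ = 1.2200 + 9.0300 + 2.4800 + 3.3600 = 16.0900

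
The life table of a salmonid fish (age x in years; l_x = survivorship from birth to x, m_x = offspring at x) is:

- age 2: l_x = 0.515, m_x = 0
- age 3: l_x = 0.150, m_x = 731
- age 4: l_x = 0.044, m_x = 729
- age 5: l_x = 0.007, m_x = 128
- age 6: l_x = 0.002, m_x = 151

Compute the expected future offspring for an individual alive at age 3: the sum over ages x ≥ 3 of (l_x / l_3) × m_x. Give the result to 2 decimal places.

952.83

l_3 = 0.150. Conditional survival from age 3 to x is l_x / l_3.
  x=3: (0.150/0.150) × 731 = 731.0000
  x=4: (0.044/0.150) × 729 = 213.8400
  x=5: (0.007/0.150) × 128 = 5.9733
  x=6: (0.002/0.150) × 151 = 2.0133
Sum = 731.0000 + 213.8400 + 5.9733 + 2.0133 = 952.8267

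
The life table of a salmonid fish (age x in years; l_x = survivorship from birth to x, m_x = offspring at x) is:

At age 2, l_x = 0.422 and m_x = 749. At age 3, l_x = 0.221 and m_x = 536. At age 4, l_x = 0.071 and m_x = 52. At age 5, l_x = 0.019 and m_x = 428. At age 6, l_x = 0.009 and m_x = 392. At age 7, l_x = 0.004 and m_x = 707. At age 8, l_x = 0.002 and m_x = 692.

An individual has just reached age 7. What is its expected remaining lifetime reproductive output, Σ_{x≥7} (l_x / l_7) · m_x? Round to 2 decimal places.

l_7 = 0.004. Conditional survival from age 7 to x is l_x / l_7.
  x=7: (0.004/0.004) × 707 = 707.0000
  x=8: (0.002/0.004) × 692 = 346.0000
Sum = 707.0000 + 346.0000 = 1053.0000

1053.00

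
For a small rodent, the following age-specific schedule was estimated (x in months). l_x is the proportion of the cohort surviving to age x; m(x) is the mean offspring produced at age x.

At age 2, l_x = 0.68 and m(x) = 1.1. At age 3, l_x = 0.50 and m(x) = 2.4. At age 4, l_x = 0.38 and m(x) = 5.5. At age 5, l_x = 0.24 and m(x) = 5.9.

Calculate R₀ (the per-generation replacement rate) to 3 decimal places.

R₀ = Σ l_x m(x):
  age 2: 0.68 × 1.1 = 0.7480
  age 3: 0.50 × 2.4 = 1.2000
  age 4: 0.38 × 5.5 = 2.0900
  age 5: 0.24 × 5.9 = 1.4160
R₀ = 0.7480 + 1.2000 + 2.0900 + 1.4160 = 5.4540

5.454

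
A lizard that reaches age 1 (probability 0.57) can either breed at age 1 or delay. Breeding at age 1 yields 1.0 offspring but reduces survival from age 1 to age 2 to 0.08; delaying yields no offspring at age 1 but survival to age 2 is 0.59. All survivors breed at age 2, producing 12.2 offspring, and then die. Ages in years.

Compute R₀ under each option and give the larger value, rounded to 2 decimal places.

breed at age 1: R₀ = 0.57 × (1.0 + 0.08 × 12.2) = 0.57 × 1.9760 = 1.1263
delay to age 2: R₀ = 0.57 × (0.59 × 12.2) = 0.57 × 7.1980 = 4.1029
Higher: delay to age 2 (4.1029).

4.10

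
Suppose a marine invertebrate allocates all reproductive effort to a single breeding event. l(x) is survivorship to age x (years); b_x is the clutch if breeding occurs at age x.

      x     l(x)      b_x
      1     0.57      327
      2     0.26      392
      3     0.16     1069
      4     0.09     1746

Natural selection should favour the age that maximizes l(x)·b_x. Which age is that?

Expected offspring if breeding at age x = l(x) × b_x:
  age 1: 0.57 × 327 = 186.390
  age 2: 0.26 × 392 = 101.920
  age 3: 0.16 × 1069 = 171.040
  age 4: 0.09 × 1746 = 157.140
Maximum at age 1 (186.390).

1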